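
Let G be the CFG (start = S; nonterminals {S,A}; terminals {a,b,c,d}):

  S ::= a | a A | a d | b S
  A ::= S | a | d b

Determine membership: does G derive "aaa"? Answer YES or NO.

Convert to CNF:
  S -> T0 A | T0 T1 | T2 S | a
  A -> T0 A | T0 T1 | T1 T2 | T2 S | a
  T0 -> a
  T1 -> d
  T2 -> b

CYK table (by increasing span):
  [0..0]={A,S,T0}  "a"  orig:{A,S}
  [1..1]={A,S,T0}  "a"  orig:{A,S}
  [2..2]={A,S,T0}  "a"  orig:{A,S}
  [0..1]={A,S}  "aa"
  [1..2]={A,S}  "aa"
  [0..2]={A,S}  "aaa"

S ∈ T[0,2] ⇒ YES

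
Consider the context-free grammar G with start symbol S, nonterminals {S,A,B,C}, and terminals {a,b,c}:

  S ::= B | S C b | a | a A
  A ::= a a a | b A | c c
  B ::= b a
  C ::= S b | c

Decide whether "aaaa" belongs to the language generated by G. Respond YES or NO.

Convert to CNF:
  S -> S X4 | T0 A | T1 T0 | a
  A -> T0 X3 | T1 A | T2 T2
  B -> T1 T0
  C -> S T1 | c
  T0 -> a
  T1 -> b
  T2 -> c
  X3 -> T0 T0
  X4 -> C T1

Fill CYK table bottom-up:
  [0..0]={S,T0}  "a"  orig:{S}
  [1..1]={S,T0}  "a"  orig:{S}
  [2..2]={S,T0}  "a"  orig:{S}
  [3..3]={S,T0}  "a"  orig:{S}
  [0..1]={X3}  "aa"  orig:{}
  [1..2]={X3}  "aa"  orig:{}
  [2..3]={X3}  "aa"  orig:{}
  [0..2]={A}  "aaa"
  [1..3]={A}  "aaa"
  [0..3]={S}  "aaaa"

S ∈ T[0,3] ⇒ YES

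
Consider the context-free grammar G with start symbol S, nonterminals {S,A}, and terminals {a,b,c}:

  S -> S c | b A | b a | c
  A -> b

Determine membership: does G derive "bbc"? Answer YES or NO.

Convert to CNF:
  S -> S T0 | T1 A | T1 T2 | c
  A -> b
  T0 -> c
  T1 -> b
  T2 -> a

CYK fill:
  T[0,0] 'b' = {A,T1}  orig:{A}
  T[1,1] 'b' = {A,T1}  orig:{A}
  T[2,2] 'c' = {S,T0}  orig:{S}
  T[0,1] 'bb' = {S}
  T[1,2] 'bc' = ∅
  T[0,2] 'bbc' = {S}

S ∈ T[0,2] ⇒ YES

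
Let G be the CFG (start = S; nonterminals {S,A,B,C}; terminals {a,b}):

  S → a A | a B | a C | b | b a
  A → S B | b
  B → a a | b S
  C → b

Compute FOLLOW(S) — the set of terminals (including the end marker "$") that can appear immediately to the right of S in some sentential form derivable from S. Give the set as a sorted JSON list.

Compute FIRST by fixpoint:
round 1:
  A via A→b: +{b}
  B via B→a a: +{a}
  B via B→b S: +{b}
  C via C→b: +{b}
  S via S→a A: +{a}
  S via S→b: +{b}
  FIRST[S]={a,b}  FIRST[A]={b}  FIRST[B]={a,b}  FIRST[C]={b}
round 2:
  A via A→S B: +{a}
  FIRST[S]={a,b}  FIRST[A]={a,b}  FIRST[B]={a,b}  FIRST[C]={b}
round 3: (no change)
  FIRST[S]={a,b}  FIRST[A]={a,b}  FIRST[B]={a,b}  FIRST[C]={b}

Compute FOLLOW by fixpoint:
seed FOLLOW(S) with $
pass 1:
  A→S B: FOLLOW(S) ⊇ FIRST(B) = {a,b}; new: +{a,b}
  S→a A: FOLLOW(A) ⊇ FOLLOW(S) ⊇ {$,a,b}; new: +{$,a,b}
  S→a B: FOLLOW(B) ⊇ FOLLOW(S) ⊇ {$,a,b}; new: +{$,a,b}
  S→a C: FOLLOW(C) ⊇ FOLLOW(S) ⊇ {$,a,b}; new: +{$,a,b}
  FOLLOW[S]={$,a,b}  FOLLOW[A]={$,a,b}  FOLLOW[B]={$,a,b}  FOLLOW[C]={$,a,b}
pass 2: (no change)
  FOLLOW[S]={$,a,b}  FOLLOW[A]={$,a,b}  FOLLOW[B]={$,a,b}  FOLLOW[C]={$,a,b}

FOLLOW(S) = ["$", "a", "b"]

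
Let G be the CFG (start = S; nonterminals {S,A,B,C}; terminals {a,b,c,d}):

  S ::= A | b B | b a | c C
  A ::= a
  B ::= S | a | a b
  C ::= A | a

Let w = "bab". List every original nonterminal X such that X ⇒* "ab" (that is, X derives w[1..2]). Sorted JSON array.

Convert to CNF:
  S -> T1 B | T1 T0 | T2 C | a
  A -> a
  B -> T0 T1 | T1 B | T1 T0 | T2 C | a
  C -> a
  T0 -> a
  T1 -> b
  T2 -> c

Fill CYK table bottom-up (cells [i..j] with 1 ≤ i ≤ j ≤ 2 only):
  [1..1]={A,B,C,S,T0}  "a"  orig:{A,B,C,S}
  [2..2]={T1}  "b"  orig:{}
  [1..2]={B}  "ab"

Original NTs in T[1,2] deriving "ab": ["B"]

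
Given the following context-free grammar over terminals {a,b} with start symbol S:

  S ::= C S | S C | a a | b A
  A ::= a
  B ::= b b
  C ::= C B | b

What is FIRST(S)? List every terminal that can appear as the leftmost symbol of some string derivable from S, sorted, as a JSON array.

FIRST iteration:
iter 1:
  A via A→a: +{a}
  B via B→b b: +{b}
  C via C→b: +{b}
  S via S→C S: +{b}
  S via S→a a: +{a}
  S: {a,b}  A: {a}  B: {b}  C: {b}
iter 2: — fixpoint
  S: {a,b}  A: {a}  B: {b}  C: {b}

FIRST(S) = ["a", "b"]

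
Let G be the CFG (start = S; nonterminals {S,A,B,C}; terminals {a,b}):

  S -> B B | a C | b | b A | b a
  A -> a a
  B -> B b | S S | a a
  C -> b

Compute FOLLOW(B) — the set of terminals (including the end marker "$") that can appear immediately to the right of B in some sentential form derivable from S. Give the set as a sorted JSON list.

Compute FIRST by fixpoint:
pass 1:
  A via A→a a: +{a}
  B via B→a a: +{a}
  C via C→b: +{b}
  S via S→B B: +{a}
  S via S→b: +{b}
  S: {a,b}  A: {a}  B: {a}  C: {b}
pass 2:
  B via B→S S: +{b}
  S: {a,b}  A: {a}  B: {a,b}  C: {b}
pass 3: (no change)
  S: {a,b}  A: {a}  B: {a,b}  C: {b}

Compute FOLLOW by fixpoint:
initialize: $ ∈ FOLLOW(S)
round 1:
  B→B b: FOLLOW(B) ⊇ FIRST(b) = {b}; new: +{b}
  B→S S: FOLLOW(S) ⊇ FIRST(S) = {a,b}; new: +{a,b}
  S→B B: FOLLOW(B) ⊇ FIRST(B) = {a,b}; new: +{a}
  S→B B: FOLLOW(B) ⊇ FOLLOW(S) ⊇ {$,a,b}; new: +{$}
  S→a C: FOLLOW(C) ⊇ FOLLOW(S) ⊇ {$,a,b}; new: +{$,a,b}
  S→b A: FOLLOW(A) ⊇ FOLLOW(S) ⊇ {$,a,b}; new: +{$,a,b}
  FOLLOW(S)={$,a,b}  FOLLOW(A)={$,a,b}  FOLLOW(B)={$,a,b}  FOLLOW(C)={$,a,b}
round 2: (no change)
  FOLLOW(S)={$,a,b}  FOLLOW(A)={$,a,b}  FOLLOW(B)={$,a,b}  FOLLOW(C)={$,a,b}

FOLLOW(B) = ["$", "a", "b"]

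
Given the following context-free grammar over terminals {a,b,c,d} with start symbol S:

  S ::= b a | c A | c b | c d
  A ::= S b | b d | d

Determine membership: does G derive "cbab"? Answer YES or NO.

Convert to CNF:
  S -> T0 T2 | T3 A | T3 T0 | T3 T1
  A -> S T0 | T0 T1 | d
  T0 -> b
  T1 -> d
  T2 -> a
  T3 -> c

Fill CYK table bottom-up:
  T[0,0] 'c' = {T3}  orig:{}
  T[1,1] 'b' = {T0}  orig:{}
  T[2,2] 'a' = {T2}  orig:{}
  T[3,3] 'b' = {T0}  orig:{}
  T[0,1] 'cb' = {S}
  T[1,2] 'ba' = {S}
  T[2,3] 'ab' = ∅
  T[0,2] 'cba' = ∅
  T[1,3] 'bab' = {A}
  T[0,3] 'cbab' = {S}

S ∈ T[0,3] ⇒ YES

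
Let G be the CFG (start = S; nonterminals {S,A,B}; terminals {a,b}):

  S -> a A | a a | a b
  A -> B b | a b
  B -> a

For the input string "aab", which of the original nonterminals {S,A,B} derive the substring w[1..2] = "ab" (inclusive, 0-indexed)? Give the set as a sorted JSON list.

CNF form of G:
  S -> T1 A | T1 T0 | T1 T1
  A -> B T0 | T1 T0
  B -> a
  T0 -> b
  T1 -> a

Fill CYK table bottom-up, restricted to cells inside w[1..2]:
  [1..1]={B,T1}  "a"  orig:{B}
  [2..2]={T0}  "b"  orig:{}
  [1..2]={A,S}  "ab"

Original NTs in T[1,2] deriving "ab": ["A", "S"]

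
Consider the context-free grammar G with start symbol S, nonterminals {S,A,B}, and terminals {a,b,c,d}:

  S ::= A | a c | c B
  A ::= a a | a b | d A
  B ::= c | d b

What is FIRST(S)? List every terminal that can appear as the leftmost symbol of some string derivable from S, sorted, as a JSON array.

FIRST sets, iterate to fixpoint:
pass 1:
  A via A→a a: +{a}
  A via A→d A: +{d}
  B via B→c: +{c}
  B via B→d b: +{d}
  S via S→A: +{a,d}
  S via S→c B: +{c}
  FIRST[S]={a,c,d}  FIRST[A]={a,d}  FIRST[B]={c,d}
pass 2: done
  FIRST[S]={a,c,d}  FIRST[A]={a,d}  FIRST[B]={c,d}

FIRST(S) = ["a", "c", "d"]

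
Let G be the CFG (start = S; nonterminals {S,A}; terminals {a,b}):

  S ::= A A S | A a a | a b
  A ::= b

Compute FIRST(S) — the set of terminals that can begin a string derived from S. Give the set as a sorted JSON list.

FIRST sets, iterate to fixpoint:
round 1:
  A via A→b: +{b}
  S via S→A A S: +{b}
  S via S→a b: +{a}
  FIRST[S]={a,b}  FIRST[A]={b}
round 2: (stable)
  FIRST[S]={a,b}  FIRST[A]={b}

FIRST(S) = ["a", "b"]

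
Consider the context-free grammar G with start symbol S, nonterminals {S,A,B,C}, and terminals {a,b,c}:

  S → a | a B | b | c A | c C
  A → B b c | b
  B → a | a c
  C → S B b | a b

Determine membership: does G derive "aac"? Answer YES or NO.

Convert to CNF:
  S -> T1 A | T1 C | T2 B | a | b
  A -> B X3 | b
  B -> T2 T1 | a
  C -> S X4 | T2 T0
  T0 -> b
  T1 -> c
  T2 -> a
  X3 -> T0 T1
  X4 -> B T0

CYK fill:
  [0..0]={B,S,T2}  "a"  orig:{B,S}
  [1..1]={B,S,T2}  "a"  orig:{B,S}
  [2..2]={T1}  "c"  orig:{}
  [0..1]={S}  "aa"
  [1..2]={B}  "ac"
  [0..2]={S}  "aac"

S ∈ T[0,2] ⇒ YES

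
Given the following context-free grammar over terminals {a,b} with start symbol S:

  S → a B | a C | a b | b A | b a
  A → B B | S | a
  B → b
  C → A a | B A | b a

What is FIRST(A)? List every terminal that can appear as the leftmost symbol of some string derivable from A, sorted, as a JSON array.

FIRST sets, iterate to fixpoint:
iter 1:
  A via A→a: +{a}
  B via B→b: +{b}
  C via C→A a: +{a}
  C via C→B A: +{b}
  S via S→a B: +{a}
  S via S→b A: +{b}
  S: {a,b}  A: {a}  B: {b}  C: {a,b}
iter 2:
  A via A→B B: +{b}
  S: {a,b}  A: {a,b}  B: {b}  C: {a,b}
iter 3: (no change)
  S: {a,b}  A: {a,b}  B: {b}  C: {a,b}

FIRST(A) = ["a", "b"]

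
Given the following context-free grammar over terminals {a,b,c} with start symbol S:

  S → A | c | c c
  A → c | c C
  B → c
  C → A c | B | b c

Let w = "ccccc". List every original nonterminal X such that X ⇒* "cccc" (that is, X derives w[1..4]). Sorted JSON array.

CNF form of G:
  S -> T0 C | T0 T0 | c
  A -> T0 C | c
  B -> c
  C -> A T0 | T1 T0 | c
  T0 -> c
  T1 -> b

CYK fill, restricted to cells inside w[1..4]:
  cell(1,1) c: {A,B,C,S,T0}  orig:{A,B,C,S}
  cell(2,2) c: {A,B,C,S,T0}  orig:{A,B,C,S}
  cell(3,3) c: {A,B,C,S,T0}  orig:{A,B,C,S}
  cell(4,4) c: {A,B,C,S,T0}  orig:{A,B,C,S}
  cell(1,2) cc: {A,C,S}
  cell(2,3) cc: {A,C,S}
  cell(3,4) cc: {A,C,S}
  cell(1,3) ccc: {A,C,S}
  cell(2,4) ccc: {A,C,S}
  cell(1,4) cccc: {A,C,S}

Original NTs in T[1,4] deriving "cccc": ["A", "C", "S"]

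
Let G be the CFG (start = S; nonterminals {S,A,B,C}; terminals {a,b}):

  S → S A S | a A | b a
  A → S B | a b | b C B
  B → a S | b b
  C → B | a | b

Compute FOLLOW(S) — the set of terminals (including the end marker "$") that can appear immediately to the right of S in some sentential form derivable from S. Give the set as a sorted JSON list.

Compute FIRST by fixpoint:
iter 1:
  A via A→a b: +{a}
  A via A→b C B: +{b}
  B via B→a S: +{a}
  B via B→b b: +{b}
  C via C→B: +{a,b}
  S via S→a A: +{a}
  S via S→b a: +{b}
  FIRST(S)={a,b}  FIRST(A)={a,b}  FIRST(B)={a,b}  FIRST(C)={a,b}
iter 2: (no change)
  FIRST(S)={a,b}  FIRST(A)={a,b}  FIRST(B)={a,b}  FIRST(C)={a,b}

Compute FOLLOW by fixpoint:
seed FOLLOW(S) with $
round 1:
  A→S B: FOLLOW(S) ⊇ FIRST(B) = {a,b}; new: +{a,b}
  A→b C B: FOLLOW(C) ⊇ FIRST(B) = {a,b}; new: +{a,b}
  C→B: FOLLOW(B) ⊇ FOLLOW(C) ⊇ {a,b}; new: +{a,b}
  S→S A S: FOLLOW(A) ⊇ FIRST(S) = {a,b}; new: +{a,b}
  S→a A: FOLLOW(A) ⊇ FOLLOW(S) ⊇ {$,a,b}; new: +{$}
  FOLLOW[S]={$,a,b}  FOLLOW[A]={$,a,b}  FOLLOW[B]={a,b}  FOLLOW[C]={a,b}
round 2:
  A→S B: FOLLOW(B) ⊇ FOLLOW(A) ⊇ {$,a,b}; new: +{$}
  FOLLOW[S]={$,a,b}  FOLLOW[A]={$,a,b}  FOLLOW[B]={$,a,b}  FOLLOW[C]={a,b}
round 3: — fixpoint
  FOLLOW[S]={$,a,b}  FOLLOW[A]={$,a,b}  FOLLOW[B]={$,a,b}  FOLLOW[C]={a,b}

FOLLOW(S) = ["$", "a", "b"]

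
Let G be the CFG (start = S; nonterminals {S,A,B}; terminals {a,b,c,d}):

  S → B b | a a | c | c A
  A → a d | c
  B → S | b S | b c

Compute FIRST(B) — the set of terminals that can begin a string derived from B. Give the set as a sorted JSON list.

FIRST sets, iterate to fixpoint:
[1]
  A via A→a d: +{a}
  A via A→c: +{c}
  B via B→b S: +{b}
  S via S→B b: +{b}
  S via S→a a: +{a}
  S via S→c: +{c}
  FIRST[S]={a,b,c}  FIRST[A]={a,c}  FIRST[B]={b}
[2]
  B via B→S: +{a,c}
  FIRST[S]={a,b,c}  FIRST[A]={a,c}  FIRST[B]={a,b,c}
[3] — fixpoint
  FIRST[S]={a,b,c}  FIRST[A]={a,c}  FIRST[B]={a,b,c}

FIRST(B) = ["a", "b", "c"]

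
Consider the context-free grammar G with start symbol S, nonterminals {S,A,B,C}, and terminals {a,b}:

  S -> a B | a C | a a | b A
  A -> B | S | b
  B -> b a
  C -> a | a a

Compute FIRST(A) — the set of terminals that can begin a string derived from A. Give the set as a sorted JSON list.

FIRST sets, iterate to fixpoint:
pass 1:
  A via A→b: +{b}
  B via B→b a: +{b}
  C via C→a: +{a}
  S via S→a B: +{a}
  S via S→b A: +{b}
  S: {a,b}  A: {b}  B: {b}  C: {a}
pass 2:
  A via A→S: +{a}
  S: {a,b}  A: {a,b}  B: {b}  C: {a}
pass 3: done
  S: {a,b}  A: {a,b}  B: {b}  C: {a}

FIRST(A) = ["a", "b"]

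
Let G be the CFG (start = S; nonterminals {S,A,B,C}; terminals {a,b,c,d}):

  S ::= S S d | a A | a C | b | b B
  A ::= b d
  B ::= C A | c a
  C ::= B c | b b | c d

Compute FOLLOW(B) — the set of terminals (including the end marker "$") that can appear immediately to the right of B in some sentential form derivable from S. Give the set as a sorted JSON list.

FIRST iteration:
pass 1:
  A via A→b d: +{b}
  B via B→c a: +{c}
  C via C→B c: +{c}
  C via C→b b: +{b}
  S via S→a A: +{a}
  S via S→b: +{b}
  FIRST[S]={a,b}  FIRST[A]={b}  FIRST[B]={c}  FIRST[C]={b,c}
pass 2:
  B via B→C A: +{b}
  FIRST[S]={a,b}  FIRST[A]={b}  FIRST[B]={b,c}  FIRST[C]={b,c}
pass 3: (no change)
  FIRST[S]={a,b}  FIRST[A]={b}  FIRST[B]={b,c}  FIRST[C]={b,c}

FOLLOW sets:
FOLLOW(S) := {$}
pass 1:
  B→C A: FOLLOW(C) ⊇ FIRST(A) = {b}; new: +{b}
  C→B c: FOLLOW(B) ⊇ FIRST(c) = {c}; new: +{c}
  S→S S d: FOLLOW(S) ⊇ FIRST(S) = {a,b}; new: +{a,b}
  S→S S d: FOLLOW(S) ⊇ FIRST(d) = {d}; new: +{d}
  S→a A: FOLLOW(A) ⊇ FOLLOW(S) ⊇ {$,a,b,d}; new: +{$,a,b,d}
  S→a C: FOLLOW(C) ⊇ FOLLOW(S) ⊇ {$,a,b,d}; new: +{$,a,d}
  S→b B: FOLLOW(B) ⊇ FOLLOW(S) ⊇ {$,a,b,d}; new: +{$,a,b,d}
  FOLLOW(S)={$,a,b,d}  FOLLOW(A)={$,a,b,d}  FOLLOW(B)={$,a,b,c,d}  FOLLOW(C)={$,a,b,d}
pass 2:
  B→C A: FOLLOW(A) ⊇ FOLLOW(B) ⊇ {$,a,b,c,d}; new: +{c}
  FOLLOW(S)={$,a,b,d}  FOLLOW(A)={$,a,b,c,d}  FOLLOW(B)={$,a,b,c,d}  FOLLOW(C)={$,a,b,d}
pass 3: — fixpoint
  FOLLOW(S)={$,a,b,d}  FOLLOW(A)={$,a,b,c,d}  FOLLOW(B)={$,a,b,c,d}  FOLLOW(C)={$,a,b,d}

FOLLOW(B) = ["$", "a", "b", "c", "d"]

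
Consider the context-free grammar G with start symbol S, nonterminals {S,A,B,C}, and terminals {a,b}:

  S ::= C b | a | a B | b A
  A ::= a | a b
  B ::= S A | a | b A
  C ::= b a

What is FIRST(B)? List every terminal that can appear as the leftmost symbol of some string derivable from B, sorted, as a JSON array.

Compute FIRST by fixpoint:
round 1:
  A via A→a: +{a}
  B via B→a: +{a}
  B via B→b A: +{b}
  C via C→b a: +{b}
  S via S→C b: +{b}
  S via S→a: +{a}
  FIRST[S]={a,b}  FIRST[A]={a}  FIRST[B]={a,b}  FIRST[C]={b}
round 2: (stable)
  FIRST[S]={a,b}  FIRST[A]={a}  FIRST[B]={a,b}  FIRST[C]={b}

FIRST(B) = ["a", "b"]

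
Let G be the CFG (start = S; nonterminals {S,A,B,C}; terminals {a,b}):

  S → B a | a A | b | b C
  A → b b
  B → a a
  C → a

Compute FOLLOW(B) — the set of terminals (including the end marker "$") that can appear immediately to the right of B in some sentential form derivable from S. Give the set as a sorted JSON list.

FIRST sets, iterate to fixpoint:
iter 1:
  A via A→b b: +{b}
  B via B→a a: +{a}
  C via C→a: +{a}
  S via S→B a: +{a}
  S via S→b: +{b}
  FIRST[S]={a,b}  FIRST[A]={b}  FIRST[B]={a}  FIRST[C]={a}
iter 2: done
  FIRST[S]={a,b}  FIRST[A]={b}  FIRST[B]={a}  FIRST[C]={a}

Compute FOLLOW by fixpoint:
initialize: $ ∈ FOLLOW(S)
pass 1:
  S→B a: FOLLOW(B) ⊇ FIRST(a) = {a}; new: +{a}
  S→a A: FOLLOW(A) ⊇ FOLLOW(S) ⊇ {$}; new: +{$}
  S→b C: FOLLOW(C) ⊇ FOLLOW(S) ⊇ {$}; new: +{$}
  FOLLOW[S]={$}  FOLLOW[A]={$}  FOLLOW[B]={a}  FOLLOW[C]={$}
pass 2: — fixpoint
  FOLLOW[S]={$}  FOLLOW[A]={$}  FOLLOW[B]={a}  FOLLOW[C]={$}

FOLLOW(B) = ["a"]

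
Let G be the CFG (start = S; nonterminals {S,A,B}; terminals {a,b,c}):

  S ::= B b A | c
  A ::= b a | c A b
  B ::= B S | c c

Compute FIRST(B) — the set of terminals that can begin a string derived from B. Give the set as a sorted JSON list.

Compute FIRST by fixpoint:
pass 1:
  A via A→b a: +{b}
  A via A→c A b: +{c}
  B via B→c c: +{c}
  S via S→B b A: +{c}
  FIRST(S)={c}  FIRST(A)={b,c}  FIRST(B)={c}
pass 2: (stable)
  FIRST(S)={c}  FIRST(A)={b,c}  FIRST(B)={c}

FIRST(B) = ["c"]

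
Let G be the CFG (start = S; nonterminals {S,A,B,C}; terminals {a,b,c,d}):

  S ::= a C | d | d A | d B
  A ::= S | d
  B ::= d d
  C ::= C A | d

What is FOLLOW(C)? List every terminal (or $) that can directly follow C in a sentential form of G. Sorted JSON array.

FIRST sets, iterate to fixpoint:
pass 1:
  A via A→d: +{d}
  B via B→d d: +{d}
  C via C→d: +{d}
  S via S→a C: +{a}
  S via S→d: +{d}
  FIRST(S)={a,d}  FIRST(A)={d}  FIRST(B)={d}  FIRST(C)={d}
pass 2:
  A via A→S: +{a}
  FIRST(S)={a,d}  FIRST(A)={a,d}  FIRST(B)={d}  FIRST(C)={d}
pass 3: (no change)
  FIRST(S)={a,d}  FIRST(A)={a,d}  FIRST(B)={d}  FIRST(C)={d}

FOLLOW iteration:
FOLLOW(S) := {$}
pass 1:
  C→C A: FOLLOW(C) ⊇ FIRST(A) = {a,d}; new: +{a,d}
  C→C A: FOLLOW(A) ⊇ FOLLOW(C) ⊇ {a,d}; new: +{a,d}
  S→a C: FOLLOW(C) ⊇ FOLLOW(S) ⊇ {$}; new: +{$}
  S→d A: FOLLOW(A) ⊇ FOLLOW(S) ⊇ {$}; new: +{$}
  S→d B: FOLLOW(B) ⊇ FOLLOW(S) ⊇ {$}; new: +{$}
  FOLLOW[S]={$}  FOLLOW[A]={$,a,d}  FOLLOW[B]={$}  FOLLOW[C]={$,a,d}
pass 2:
  A→S: FOLLOW(S) ⊇ FOLLOW(A) ⊇ {$,a,d}; new: +{a,d}
  S→d B: FOLLOW(B) ⊇ FOLLOW(S) ⊇ {$,a,d}; new: +{a,d}
  FOLLOW[S]={$,a,d}  FOLLOW[A]={$,a,d}  FOLLOW[B]={$,a,d}  FOLLOW[C]={$,a,d}
pass 3: (no change)
  FOLLOW[S]={$,a,d}  FOLLOW[A]={$,a,d}  FOLLOW[B]={$,a,d}  FOLLOW[C]={$,a,d}

FOLLOW(C) = ["$", "a", "d"]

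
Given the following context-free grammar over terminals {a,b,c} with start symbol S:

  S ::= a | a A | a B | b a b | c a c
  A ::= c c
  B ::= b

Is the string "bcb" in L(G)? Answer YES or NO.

CNF form of G:
  S -> T0 X4 | T1 A | T1 B | T2 X3 | a
  A -> T0 T0
  B -> b
  T0 -> c
  T1 -> a
  T2 -> b
  X3 -> T1 T2
  X4 -> T1 T0

Fill CYK table bottom-up:
  cell(0,0) b: {B,T2}  orig:{B}
  cell(1,1) c: {T0}  orig:{}
  cell(2,2) b: {B,T2}  orig:{B}
  cell(0,1) bc: ∅
  cell(1,2) cb: ∅
  cell(0,2) bcb: ∅

S ∉ T[0,2] ⇒ NO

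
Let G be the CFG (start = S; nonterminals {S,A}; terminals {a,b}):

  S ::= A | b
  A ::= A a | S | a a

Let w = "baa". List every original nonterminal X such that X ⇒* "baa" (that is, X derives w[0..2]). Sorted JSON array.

Convert to CNF:
  S -> A T0 | T0 T0 | b
  A -> A T0 | T0 T0 | b
  T0 -> a

Fill CYK table bottom-up — only the sub-triangle for w[0..2]:
  T[0,0] 'b' = {A,S}
  T[1,1] 'a' = {T0}  orig:{}
  T[2,2] 'a' = {T0}  orig:{}
  T[0,1] 'ba' = {A,S}
  T[1,2] 'aa' = {A,S}
  T[0,2] 'baa' = {A,S}

Original NTs in T[0,2] deriving "baa": ["A", "S"]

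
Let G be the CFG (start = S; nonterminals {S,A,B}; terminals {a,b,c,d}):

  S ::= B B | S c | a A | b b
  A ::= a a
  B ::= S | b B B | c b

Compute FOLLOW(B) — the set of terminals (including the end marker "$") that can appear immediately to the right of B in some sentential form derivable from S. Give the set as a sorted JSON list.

FIRST iteration:
iter 1:
  A via A→a a: +{a}
  B via B→b B B: +{b}
  B via B→c b: +{c}
  S via S→B B: +{b,c}
  S via S→a A: +{a}
  FIRST[S]={a,b,c}  FIRST[A]={a}  FIRST[B]={b,c}
iter 2:
  B via B→S: +{a}
  FIRST[S]={a,b,c}  FIRST[A]={a}  FIRST[B]={a,b,c}
iter 3: (no change)
  FIRST[S]={a,b,c}  FIRST[A]={a}  FIRST[B]={a,b,c}

FOLLOW sets:
seed FOLLOW(S) with $
iter 1:
  B→b B B: FOLLOW(B) ⊇ FIRST(B) = {a,b,c}; new: +{a,b,c}
  S→B B: FOLLOW(B) ⊇ FOLLOW(S) ⊇ {$}; new: +{$}
  S→S c: FOLLOW(S) ⊇ FIRST(c) = {c}; new: +{c}
  S→a A: FOLLOW(A) ⊇ FOLLOW(S) ⊇ {$,c}; new: +{$,c}
  FOLLOW(S)={$,c}  FOLLOW(A)={$,c}  FOLLOW(B)={$,a,b,c}
iter 2:
  B→S: FOLLOW(S) ⊇ FOLLOW(B) ⊇ {$,a,b,c}; new: +{a,b}
  S→a A: FOLLOW(A) ⊇ FOLLOW(S) ⊇ {$,a,b,c}; new: +{a,b}
  FOLLOW(S)={$,a,b,c}  FOLLOW(A)={$,a,b,c}  FOLLOW(B)={$,a,b,c}
iter 3: done
  FOLLOW(S)={$,a,b,c}  FOLLOW(A)={$,a,b,c}  FOLLOW(B)={$,a,b,c}

FOLLOW(B) = ["$", "a", "b", "c"]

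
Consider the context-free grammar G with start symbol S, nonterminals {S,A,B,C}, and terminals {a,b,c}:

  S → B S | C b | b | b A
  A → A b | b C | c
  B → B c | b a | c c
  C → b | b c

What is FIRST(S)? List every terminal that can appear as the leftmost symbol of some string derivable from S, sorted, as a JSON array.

FIRST iteration:
[1]
  A via A→b C: +{b}
  A via A→c: +{c}
  B via B→b a: +{b}
  B via B→c c: +{c}
  C via C→b: +{b}
  S via S→B S: +{b,c}
  FIRST[S]={b,c}  FIRST[A]={b,c}  FIRST[B]={b,c}  FIRST[C]={b}
[2] — fixpoint
  FIRST[S]={b,c}  FIRST[A]={b,c}  FIRST[B]={b,c}  FIRST[C]={b}

FIRST(S) = ["b", "c"]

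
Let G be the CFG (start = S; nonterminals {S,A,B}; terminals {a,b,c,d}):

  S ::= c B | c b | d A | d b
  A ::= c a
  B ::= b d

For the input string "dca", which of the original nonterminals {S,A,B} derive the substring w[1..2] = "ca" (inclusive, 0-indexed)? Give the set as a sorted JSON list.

Convert to CNF:
  S -> T0 B | T0 T2 | T3 A | T3 T2
  A -> T0 T1
  B -> T2 T3
  T0 -> c
  T1 -> a
  T2 -> b
  T3 -> d

CYK table (by increasing span), restricted to cells inside w[1..2]:
  [1..1]={T0}  "c"  orig:{}
  [2..2]={T1}  "a"  orig:{}
  [1..2]={A}  "ca"

Original NTs in T[1,2] deriving "ca": ["A"]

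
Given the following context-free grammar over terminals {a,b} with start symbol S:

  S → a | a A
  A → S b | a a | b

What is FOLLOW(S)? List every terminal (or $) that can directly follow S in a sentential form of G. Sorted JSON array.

FIRST sets, iterate to fixpoint:
[1]
  A via A→a a: +{a}
  A via A→b: +{b}
  S via S→a: +{a}
  FIRST[S]={a}  FIRST[A]={a,b}
[2] done
  FIRST[S]={a}  FIRST[A]={a,b}

FOLLOW iteration:
FOLLOW(S) := {$}
pass 1:
  A→S b: FOLLOW(S) ⊇ FIRST(b) = {b}; new: +{b}
  S→a A: FOLLOW(A) ⊇ FOLLOW(S) ⊇ {$,b}; new: +{$,b}
  FOLLOW(S)={$,b}  FOLLOW(A)={$,b}
pass 2: (stable)
  FOLLOW(S)={$,b}  FOLLOW(A)={$,b}

FOLLOW(S) = ["$", "b"]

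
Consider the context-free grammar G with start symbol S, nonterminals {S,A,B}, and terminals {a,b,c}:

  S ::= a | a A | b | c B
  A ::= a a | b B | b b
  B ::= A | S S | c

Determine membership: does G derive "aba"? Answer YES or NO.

Convert to CNF:
  S -> T0 A | T2 B | a | b
  A -> T0 T0 | T1 B | T1 T1
  B -> S S | T0 T0 | T1 B | T1 T1 | c
  T0 -> a
  T1 -> b
  T2 -> c

CYK fill:
  cell(0,0) a: {S,T0}  orig:{S}
  cell(1,1) b: {S,T1}  orig:{S}
  cell(2,2) a: {S,T0}  orig:{S}
  cell(0,1) ab: {B}
  cell(1,2) ba: {B}
  cell(0,2) aba: ∅

S ∉ T[0,2] ⇒ NO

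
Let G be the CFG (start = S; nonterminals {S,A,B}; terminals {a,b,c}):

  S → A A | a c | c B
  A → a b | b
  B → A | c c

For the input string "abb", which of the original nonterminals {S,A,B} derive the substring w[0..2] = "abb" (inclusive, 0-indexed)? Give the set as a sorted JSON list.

Convert to CNF:
  S -> A A | T0 T2 | T2 B
  A -> T0 T1 | b
  B -> T0 T1 | T2 T2 | b
  T0 -> a
  T1 -> b
  T2 -> c

CYK fill — only the sub-triangle for w[0..2]:
  [0..0]={T0}  "a"  orig:{}
  [1..1]={A,B,T1}  "b"  orig:{A,B}
  [2..2]={A,B,T1}  "b"  orig:{A,B}
  [0..1]={A,B}  "ab"
  [1..2]={S}  "bb"
  [0..2]={S}  "abb"

Original NTs in T[0,2] deriving "abb": ["S"]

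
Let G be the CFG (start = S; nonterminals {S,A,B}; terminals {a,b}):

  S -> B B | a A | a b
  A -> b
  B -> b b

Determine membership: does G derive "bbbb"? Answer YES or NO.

Convert to CNF:
  S -> B B | T1 A | T1 T0
  A -> b
  B -> T0 T0
  T0 -> b
  T1 -> a

CYK table (by increasing span):
  T[0,0] 'b' = {A,T0}  orig:{A}
  T[1,1] 'b' = {A,T0}  orig:{A}
  T[2,2] 'b' = {A,T0}  orig:{A}
  T[3,3] 'b' = {A,T0}  orig:{A}
  T[0,1] 'bb' = {B}
  T[1,2] 'bb' = {B}
  T[2,3] 'bb' = {B}
  T[0,2] 'bbb' = ∅
  T[1,3] 'bbb' = ∅
  T[0,3] 'bbbb' = {S}

S ∈ T[0,3] ⇒ YES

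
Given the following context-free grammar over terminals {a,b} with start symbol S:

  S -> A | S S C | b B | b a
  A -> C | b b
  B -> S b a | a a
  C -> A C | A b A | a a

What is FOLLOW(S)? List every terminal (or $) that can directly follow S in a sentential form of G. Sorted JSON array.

FIRST sets, iterate to fixpoint:
[1]
  A via A→b b: +{b}
  B via B→a a: +{a}
  C via C→A C: +{b}
  C via C→a a: +{a}
  S via S→A: +{b}
  FIRST(S)={b}  FIRST(A)={b}  FIRST(B)={a}  FIRST(C)={a,b}
[2]
  A via A→C: +{a}
  B via B→S b a: +{b}
  S via S→A: +{a}
  FIRST(S)={a,b}  FIRST(A)={a,b}  FIRST(B)={a,b}  FIRST(C)={a,b}
[3] (stable)
  FIRST(S)={a,b}  FIRST(A)={a,b}  FIRST(B)={a,b}  FIRST(C)={a,b}

Compute FOLLOW by fixpoint:
initialize: $ ∈ FOLLOW(S)
iter 1:
  B→S b a: FOLLOW(S) ⊇ FIRST(b) = {b}; new: +{b}
  C→A C: FOLLOW(A) ⊇ FIRST(C) = {a,b}; new: +{a,b}
  S→A: FOLLOW(A) ⊇ FOLLOW(S) ⊇ {$,b}; new: +{$}
  S→S S C: FOLLOW(S) ⊇ FIRST(S) = {a,b}; new: +{a}
  S→S S C: FOLLOW(C) ⊇ FOLLOW(S) ⊇ {$,a,b}; new: +{$,a,b}
  S→b B: FOLLOW(B) ⊇ FOLLOW(S) ⊇ {$,a,b}; new: +{$,a,b}
  FOLLOW[S]={$,a,b}  FOLLOW[A]={$,a,b}  FOLLOW[B]={$,a,b}  FOLLOW[C]={$,a,b}
iter 2: done
  FOLLOW[S]={$,a,b}  FOLLOW[A]={$,a,b}  FOLLOW[B]={$,a,b}  FOLLOW[C]={$,a,b}

FOLLOW(S) = ["$", "a", "b"]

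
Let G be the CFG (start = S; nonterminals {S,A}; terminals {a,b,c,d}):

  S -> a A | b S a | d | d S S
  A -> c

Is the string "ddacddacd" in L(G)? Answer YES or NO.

Convert to CNF:
  S -> T0 A | T1 X3 | T2 X4 | d
  A -> c
  T0 -> a
  T1 -> b
  T2 -> d
  X3 -> S T0
  X4 -> S S

CYK fill:
  T[0,0] 'd' = {S,T2}  orig:{S}
  T[1,1] 'd' = {S,T2}  orig:{S}
  T[2,2] 'a' = {T0}  orig:{}
  T[3,3] 'c' = {A}
  T[4,4] 'd' = {S,T2}  orig:{S}
  T[5,5] 'd' = {S,T2}  orig:{S}
  T[6,6] 'a' = {T0}  orig:{}
  T[7,7] 'c' = {A}
  T[8,8] 'd' = {S,T2}  orig:{S}
  T[0,1] 'dd' = {X4}  orig:{}
  T[1,2] 'da' = {X3}  orig:{}
  T[2,3] 'ac' = {S}
  T[3,4] 'cd' = ∅
  T[4,5] 'dd' = {X4}  orig:{}
  T[5,6] 'da' = {X3}  orig:{}
  T[6,7] 'ac' = {S}
  T[7,8] 'cd' = ∅
  T[0,2] 'dda' = ∅
  T[1,3] 'dac' = {X4}  orig:{}
  T[2,4] 'acd' = {X4}  orig:{}
  T[3,5] 'cdd' = ∅
  T[4,6] 'dda' = ∅
  T[5,7] 'dac' = {X4}  orig:{}
  T[6,8] 'acd' = {X4}  orig:{}
  T[0,3] 'ddac' = {S}
  T[1,4] 'dacd' = {S}
  T[2,5] 'acdd' = ∅
  T[3,6] 'cdda' = ∅
  T[4,7] 'ddac' = {S}
  T[5,8] 'dacd' = {S}
  T[0,4] 'ddacd' = {X4}  orig:{}
  T[1,5] 'dacdd' = {X4}  orig:{}
  T[2,6] 'acdda' = ∅
  T[3,7] 'cddac' = ∅
  T[4,8] 'ddacd' = {X4}  orig:{}
  T[0,5] 'ddacdd' = {S}
  T[1,6] 'dacdda' = ∅
  T[2,7] 'acddac' = {X4}  orig:{}
  T[3,8] 'cddacd' = ∅
  T[0,6] 'ddacdda' = {X3}  orig:{}
  T[1,7] 'dacddac' = {S}
  T[2,8] 'acddacd' = ∅
  T[0,7] 'ddacddac' = {X4}  orig:{}
  T[1,8] 'dacddacd' = {X4}  orig:{}
  T[0,8] 'ddacddacd' = {S}

S ∈ T[0,8] ⇒ YES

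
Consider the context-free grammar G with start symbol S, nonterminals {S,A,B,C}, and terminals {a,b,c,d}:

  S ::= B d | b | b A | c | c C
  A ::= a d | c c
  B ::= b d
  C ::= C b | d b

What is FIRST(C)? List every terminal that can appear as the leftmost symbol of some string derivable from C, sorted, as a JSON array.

FIRST sets, iterate to fixpoint:
iter 1:
  A via A→a d: +{a}
  A via A→c c: +{c}
  B via B→b d: +{b}
  C via C→d b: +{d}
  S via S→B d: +{b}
  S via S→c: +{c}
  FIRST[S]={b,c}  FIRST[A]={a,c}  FIRST[B]={b}  FIRST[C]={d}
iter 2: (no change)
  FIRST[S]={b,c}  FIRST[A]={a,c}  FIRST[B]={b}  FIRST[C]={d}

FIRST(C) = ["d"]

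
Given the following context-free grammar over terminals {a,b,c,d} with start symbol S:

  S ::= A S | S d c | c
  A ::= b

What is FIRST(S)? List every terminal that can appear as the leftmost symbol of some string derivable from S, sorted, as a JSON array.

Compute FIRST by fixpoint:
iter 1:
  A via A→b: +{b}
  S via S→A S: +{b}
  S via S→c: +{c}
  FIRST(S)={b,c}  FIRST(A)={b}
iter 2: (no change)
  FIRST(S)={b,c}  FIRST(A)={b}

FIRST(S) = ["b", "c"]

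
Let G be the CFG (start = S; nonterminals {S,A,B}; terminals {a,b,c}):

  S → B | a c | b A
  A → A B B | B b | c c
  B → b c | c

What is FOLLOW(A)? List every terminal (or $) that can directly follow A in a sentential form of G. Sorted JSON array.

Compute FIRST by fixpoint:
[1]
  A via A→c c: +{c}
  B via B→b c: +{b}
  B via B→c: +{c}
  S via S→B: +{b,c}
  S via S→a c: +{a}
  FIRST[S]={a,b,c}  FIRST[A]={c}  FIRST[B]={b,c}
[2]
  A via A→B b: +{b}
  FIRST[S]={a,b,c}  FIRST[A]={b,c}  FIRST[B]={b,c}
[3] (stable)
  FIRST[S]={a,b,c}  FIRST[A]={b,c}  FIRST[B]={b,c}

FOLLOW sets:
seed FOLLOW(S) with $
round 1:
  A→A B B: FOLLOW(A) ⊇ FIRST(B) = {b,c}; new: +{b,c}
  A→A B B: FOLLOW(B) ⊇ FIRST(B) = {b,c}; new: +{b,c}
  S→B: FOLLOW(B) ⊇ FOLLOW(S) ⊇ {$}; new: +{$}
  S→b A: FOLLOW(A) ⊇ FOLLOW(S) ⊇ {$}; new: +{$}
  FOLLOW(S)={$}  FOLLOW(A)={$,b,c}  FOLLOW(B)={$,b,c}
round 2: (no change)
  FOLLOW(S)={$}  FOLLOW(A)={$,b,c}  FOLLOW(B)={$,b,c}

FOLLOW(A) = ["$", "b", "c"]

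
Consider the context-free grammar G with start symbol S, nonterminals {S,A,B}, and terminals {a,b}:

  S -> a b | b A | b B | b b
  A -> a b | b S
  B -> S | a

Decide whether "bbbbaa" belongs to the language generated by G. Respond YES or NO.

CNF form of G:
  S -> T0 T1 | T1 A | T1 B | T1 T1
  A -> T0 T1 | T1 S
  B -> T0 T1 | T1 A | T1 B | T1 T1 | a
  T0 -> a
  T1 -> b

CYK table (by increasing span):
  cell(0,0) b: {T1}  orig:{}
  cell(1,1) b: {T1}  orig:{}
  cell(2,2) b: {T1}  orig:{}
  cell(3,3) b: {T1}  orig:{}
  cell(4,4) a: {B,T0}  orig:{B}
  cell(5,5) a: {B,T0}  orig:{B}
  cell(0,1) bb: {B,S}
  cell(1,2) bb: {B,S}
  cell(2,3) bb: {B,S}
  cell(3,4) ba: {B,S}
  cell(4,5) aa: ∅
  cell(0,2) bbb: {A,B,S}
  cell(1,3) bbb: {A,B,S}
  cell(2,4) bba: {A,B,S}
  cell(3,5) baa: ∅
  cell(0,3) bbbb: {A,B,S}
  cell(1,4) bbba: {A,B,S}
  cell(2,5) bbaa: ∅
  cell(0,4) bbbba: {A,B,S}
  cell(1,5) bbbaa: ∅
  cell(0,5) bbbbaa: ∅

S ∉ T[0,5] ⇒ NO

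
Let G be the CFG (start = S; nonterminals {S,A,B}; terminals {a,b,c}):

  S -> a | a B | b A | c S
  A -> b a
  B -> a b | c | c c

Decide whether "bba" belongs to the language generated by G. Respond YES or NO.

CNF form of G:
  S -> T0 A | T1 B | T2 S | a
  A -> T0 T1
  B -> T1 T0 | T2 T2 | c
  T0 -> b
  T1 -> a
  T2 -> c

CYK fill:
  cell(0,0) b: {T0}  orig:{}
  cell(1,1) b: {T0}  orig:{}
  cell(2,2) a: {S,T1}  orig:{S}
  cell(0,1) bb: ∅
  cell(1,2) ba: {A}
  cell(0,2) bba: {S}

S ∈ T[0,2] ⇒ YES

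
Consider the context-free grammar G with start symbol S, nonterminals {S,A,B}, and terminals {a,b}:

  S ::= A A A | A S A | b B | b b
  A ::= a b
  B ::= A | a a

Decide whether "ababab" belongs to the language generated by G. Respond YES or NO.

CNF form of G:
  S -> A X2 | A X3 | T1 B | T1 T1
  A -> T0 T1
  B -> T0 T0 | T0 T1
  T0 -> a
  T1 -> b
  X2 -> A A
  X3 -> S A

CYK table (by increasing span):
  cell(0,0) a: {T0}  orig:{}
  cell(1,1) b: {T1}  orig:{}
  cell(2,2) a: {T0}  orig:{}
  cell(3,3) b: {T1}  orig:{}
  cell(4,4) a: {T0}  orig:{}
  cell(5,5) b: {T1}  orig:{}
  cell(0,1) ab: {A,B}
  cell(1,2) ba: ∅
  cell(2,3) ab: {A,B}
  cell(3,4) ba: ∅
  cell(4,5) ab: {A,B}
  cell(0,2) aba: ∅
  cell(1,3) bab: {S}
  cell(2,4) aba: ∅
  cell(3,5) bab: {S}
  cell(0,3) abab: {X2}  orig:{}
  cell(1,4) baba: ∅
  cell(2,5) abab: {X2}  orig:{}
  cell(0,4) ababa: ∅
  cell(1,5) babab: {X3}  orig:{}
  cell(0,5) ababab: {S}

S ∈ T[0,5] ⇒ YES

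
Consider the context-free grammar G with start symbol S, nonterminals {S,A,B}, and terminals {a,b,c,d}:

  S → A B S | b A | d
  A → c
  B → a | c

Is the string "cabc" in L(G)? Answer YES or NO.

Convert to CNF:
  S -> A X1 | T0 A | d
  A -> c
  B -> a | c
  T0 -> b
  X1 -> B S

CYK fill:
  T[0,0] 'c' = {A,B}
  T[1,1] 'a' = {B}
  T[2,2] 'b' = {T0}  orig:{}
  T[3,3] 'c' = {A,B}
  T[0,1] 'ca' = ∅
  T[1,2] 'ab' = ∅
  T[2,3] 'bc' = {S}
  T[0,2] 'cab' = ∅
  T[1,3] 'abc' = {X1}  orig:{}
  T[0,3] 'cabc' = {S}

S ∈ T[0,3] ⇒ YES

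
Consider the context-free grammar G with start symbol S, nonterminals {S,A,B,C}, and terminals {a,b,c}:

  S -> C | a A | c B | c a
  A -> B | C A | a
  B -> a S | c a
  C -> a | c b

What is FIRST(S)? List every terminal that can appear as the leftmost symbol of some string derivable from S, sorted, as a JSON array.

FIRST iteration:
iter 1:
  A via A→a: +{a}
  B via B→a S: +{a}
  B via B→c a: +{c}
  C via C→a: +{a}
  C via C→c b: +{c}
  S via S→C: +{a,c}
  FIRST[S]={a,c}  FIRST[A]={a}  FIRST[B]={a,c}  FIRST[C]={a,c}
iter 2:
  A via A→B: +{c}
  FIRST[S]={a,c}  FIRST[A]={a,c}  FIRST[B]={a,c}  FIRST[C]={a,c}
iter 3: — fixpoint
  FIRST[S]={a,c}  FIRST[A]={a,c}  FIRST[B]={a,c}  FIRST[C]={a,c}

FIRST(S) = ["a", "c"]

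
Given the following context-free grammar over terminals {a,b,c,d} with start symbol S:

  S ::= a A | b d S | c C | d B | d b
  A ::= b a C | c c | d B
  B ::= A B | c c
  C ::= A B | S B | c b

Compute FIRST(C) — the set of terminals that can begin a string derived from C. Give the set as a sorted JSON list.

FIRST sets, iterate to fixpoint:
round 1:
  A via A→b a C: +{b}
  A via A→c c: +{c}
  A via A→d B: +{d}
  B via B→A B: +{b,c,d}
  C via C→A B: +{b,c,d}
  S via S→a A: +{a}
  S via S→b d S: +{b}
  S via S→c C: +{c}
  S via S→d B: +{d}
  FIRST(S)={a,b,c,d}  FIRST(A)={b,c,d}  FIRST(B)={b,c,d}  FIRST(C)={b,c,d}
round 2:
  C via C→S B: +{a}
  FIRST(S)={a,b,c,d}  FIRST(A)={b,c,d}  FIRST(B)={b,c,d}  FIRST(C)={a,b,c,d}
round 3: done
  FIRST(S)={a,b,c,d}  FIRST(A)={b,c,d}  FIRST(B)={b,c,d}  FIRST(C)={a,b,c,d}

FIRST(C) = ["a", "b", "c", "d"]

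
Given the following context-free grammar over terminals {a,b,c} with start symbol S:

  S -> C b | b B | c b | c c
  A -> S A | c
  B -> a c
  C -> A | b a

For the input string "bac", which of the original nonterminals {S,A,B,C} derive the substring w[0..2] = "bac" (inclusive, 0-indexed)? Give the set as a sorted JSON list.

Convert to CNF:
  S -> C T2 | T1 T1 | T1 T2 | T2 B
  A -> S A | c
  B -> T0 T1
  C -> S A | T2 T0 | c
  T0 -> a
  T1 -> c
  T2 -> b

CYK table (by increasing span) (cells [i..j] with 0 ≤ i ≤ j ≤ 2 only):
  cell(0,0) b: {T2}  orig:{}
  cell(1,1) a: {T0}  orig:{}
  cell(2,2) c: {A,C,T1}  orig:{A,C}
  cell(0,1) ba: {C}
  cell(1,2) ac: {B}
  cell(0,2) bac: {S}

Original NTs in T[0,2] deriving "bac": ["S"]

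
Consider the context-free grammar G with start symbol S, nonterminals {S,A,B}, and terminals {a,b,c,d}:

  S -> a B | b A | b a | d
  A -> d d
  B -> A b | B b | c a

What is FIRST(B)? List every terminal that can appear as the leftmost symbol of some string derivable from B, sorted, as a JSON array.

Compute FIRST by fixpoint:
pass 1:
  A via A→d d: +{d}
  B via B→A b: +{d}
  B via B→c a: +{c}
  S via S→a B: +{a}
  S via S→b A: +{b}
  S via S→d: +{d}
  FIRST(S)={a,b,d}  FIRST(A)={d}  FIRST(B)={c,d}
pass 2: (stable)
  FIRST(S)={a,b,d}  FIRST(A)={d}  FIRST(B)={c,d}

FIRST(B) = ["c", "d"]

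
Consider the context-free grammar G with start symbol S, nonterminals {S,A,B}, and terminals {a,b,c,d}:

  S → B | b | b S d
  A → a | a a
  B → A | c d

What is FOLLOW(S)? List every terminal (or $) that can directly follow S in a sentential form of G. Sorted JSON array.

FIRST sets, iterate to fixpoint:
iter 1:
  A via A→a: +{a}
  B via B→A: +{a}
  B via B→c d: +{c}
  S via S→B: +{a,c}
  S via S→b: +{b}
  S: {a,b,c}  A: {a}  B: {a,c}
iter 2: (stable)
  S: {a,b,c}  A: {a}  B: {a,c}

Compute FOLLOW by fixpoint:
seed FOLLOW(S) with $
[1]
  S→B: FOLLOW(B) ⊇ FOLLOW(S) ⊇ {$}; new: +{$}
  S→b S d: FOLLOW(S) ⊇ FIRST(d) = {d}; new: +{d}
  S: {$,d}  A: {}  B: {$}
[2]
  B→A: FOLLOW(A) ⊇ FOLLOW(B) ⊇ {$}; new: +{$}
  S→B: FOLLOW(B) ⊇ FOLLOW(S) ⊇ {$,d}; new: +{d}
  S: {$,d}  A: {$}  B: {$,d}
[3]
  B→A: FOLLOW(A) ⊇ FOLLOW(B) ⊇ {$,d}; new: +{d}
  S: {$,d}  A: {$,d}  B: {$,d}
[4] done
  S: {$,d}  A: {$,d}  B: {$,d}

FOLLOW(S) = ["$", "d"]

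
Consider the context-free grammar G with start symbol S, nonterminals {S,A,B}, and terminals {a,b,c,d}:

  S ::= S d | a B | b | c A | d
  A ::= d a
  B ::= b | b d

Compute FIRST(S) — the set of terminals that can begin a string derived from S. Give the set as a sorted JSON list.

FIRST sets, iterate to fixpoint:
[1]
  A via A→d a: +{d}
  B via B→b: +{b}
  S via S→a B: +{a}
  S via S→b: +{b}
  S via S→c A: +{c}
  S via S→d: +{d}
  FIRST[S]={a,b,c,d}  FIRST[A]={d}  FIRST[B]={b}
[2] (stable)
  FIRST[S]={a,b,c,d}  FIRST[A]={d}  FIRST[B]={b}

FIRST(S) = ["a", "b", "c", "d"]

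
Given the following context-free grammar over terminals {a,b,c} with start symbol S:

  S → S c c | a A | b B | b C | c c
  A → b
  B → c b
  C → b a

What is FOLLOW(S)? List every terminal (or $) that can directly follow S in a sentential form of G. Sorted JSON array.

FIRST iteration:
[1]
  A via A→b: +{b}
  B via B→c b: +{c}
  C via C→b a: +{b}
  S via S→a A: +{a}
  S via S→b B: +{b}
  S via S→c c: +{c}
  FIRST[S]={a,b,c}  FIRST[A]={b}  FIRST[B]={c}  FIRST[C]={b}
[2] — fixpoint
  FIRST[S]={a,b,c}  FIRST[A]={b}  FIRST[B]={c}  FIRST[C]={b}

Compute FOLLOW by fixpoint:
seed FOLLOW(S) with $
iter 1:
  S→S c c: FOLLOW(S) ⊇ FIRST(c) = {c}; new: +{c}
  S→a A: FOLLOW(A) ⊇ FOLLOW(S) ⊇ {$,c}; new: +{$,c}
  S→b B: FOLLOW(B) ⊇ FOLLOW(S) ⊇ {$,c}; new: +{$,c}
  S→b C: FOLLOW(C) ⊇ FOLLOW(S) ⊇ {$,c}; new: +{$,c}
  FOLLOW(S)={$,c}  FOLLOW(A)={$,c}  FOLLOW(B)={$,c}  FOLLOW(C)={$,c}
iter 2: (no change)
  FOLLOW(S)={$,c}  FOLLOW(A)={$,c}  FOLLOW(B)={$,c}  FOLLOW(C)={$,c}

FOLLOW(S) = ["$", "c"]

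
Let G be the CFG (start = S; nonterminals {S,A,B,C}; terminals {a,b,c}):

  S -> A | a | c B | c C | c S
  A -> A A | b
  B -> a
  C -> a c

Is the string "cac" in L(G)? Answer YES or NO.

Convert to CNF:
  S -> A A | T1 B | T1 C | T1 S | a | b
  A -> A A | b
  B -> a
  C -> T0 T1
  T0 -> a
  T1 -> c

CYK fill:
  [0..0]={T1}  "c"  orig:{}
  [1..1]={B,S,T0}  "a"  orig:{B,S}
  [2..2]={T1}  "c"  orig:{}
  [0..1]={S}  "ca"
  [1..2]={C}  "ac"
  [0..2]={S}  "cac"

S ∈ T[0,2] ⇒ YES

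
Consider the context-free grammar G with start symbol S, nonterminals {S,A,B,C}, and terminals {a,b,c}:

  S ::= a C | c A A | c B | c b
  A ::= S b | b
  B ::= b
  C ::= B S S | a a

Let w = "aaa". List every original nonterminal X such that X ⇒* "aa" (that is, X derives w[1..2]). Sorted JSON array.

CNF form of G:
  S -> T1 C | T2 B | T2 T0 | T2 X4
  A -> S T0 | b
  B -> b
  C -> B X3 | T1 T1
  T0 -> b
  T1 -> a
  T2 -> c
  X3 -> S S
  X4 -> A A

CYK table (by increasing span) (cells [i..j] with 1 ≤ i ≤ j ≤ 2 only):
  T[1,1] 'a' = {T1}  orig:{}
  T[2,2] 'a' = {T1}  orig:{}
  T[1,2] 'aa' = {C}

Original NTs in T[1,2] deriving "aa": ["C"]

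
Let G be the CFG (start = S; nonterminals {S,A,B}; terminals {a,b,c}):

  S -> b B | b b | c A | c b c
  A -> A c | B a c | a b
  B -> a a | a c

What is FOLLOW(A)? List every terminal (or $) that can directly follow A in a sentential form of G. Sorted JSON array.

Compute FIRST by fixpoint:
[1]
  A via A→a b: +{a}
  B via B→a a: +{a}
  S via S→b B: +{b}
  S via S→c A: +{c}
  FIRST(S)={b,c}  FIRST(A)={a}  FIRST(B)={a}
[2] — fixpoint
  FIRST(S)={b,c}  FIRST(A)={a}  FIRST(B)={a}

FOLLOW iteration:
initialize: $ ∈ FOLLOW(S)
round 1:
  A→A c: FOLLOW(A) ⊇ FIRST(c) = {c}; new: +{c}
  A→B a c: FOLLOW(B) ⊇ FIRST(a) = {a}; new: +{a}
  S→b B: FOLLOW(B) ⊇ FOLLOW(S) ⊇ {$}; new: +{$}
  S→c A: FOLLOW(A) ⊇ FOLLOW(S) ⊇ {$}; new: +{$}
  S: {$}  A: {$,c}  B: {$,a}
round 2: — fixpoint
  S: {$}  A: {$,c}  B: {$,a}

FOLLOW(A) = ["$", "c"]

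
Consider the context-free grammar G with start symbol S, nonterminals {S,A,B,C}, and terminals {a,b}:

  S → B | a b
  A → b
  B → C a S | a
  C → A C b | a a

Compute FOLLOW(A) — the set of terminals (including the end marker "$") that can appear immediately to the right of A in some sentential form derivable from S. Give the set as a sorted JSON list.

Compute FIRST by fixpoint:
pass 1:
  A via A→b: +{b}
  B via B→a: +{a}
  C via C→A C b: +{b}
  C via C→a a: +{a}
  S via S→B: +{a}
  FIRST[S]={a}  FIRST[A]={b}  FIRST[B]={a}  FIRST[C]={a,b}
pass 2:
  B via B→C a S: +{b}
  S via S→B: +{b}
  FIRST[S]={a,b}  FIRST[A]={b}  FIRST[B]={a,b}  FIRST[C]={a,b}
pass 3: done
  FIRST[S]={a,b}  FIRST[A]={b}  FIRST[B]={a,b}  FIRST[C]={a,b}

FOLLOW iteration:
seed FOLLOW(S) with $
round 1:
  B→C a S: FOLLOW(C) ⊇ FIRST(a) = {a}; new: +{a}
  C→A C b: FOLLOW(A) ⊇ FIRST(C) = {a,b}; new: +{a,b}
  C→A C b: FOLLOW(C) ⊇ FIRST(b) = {b}; new: +{b}
  S→B: FOLLOW(B) ⊇ FOLLOW(S) ⊇ {$}; new: +{$}
  S: {$}  A: {a,b}  B: {$}  C: {a,b}
round 2: (no change)
  S: {$}  A: {a,b}  B: {$}  C: {a,b}

FOLLOW(A) = ["a", "b"]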